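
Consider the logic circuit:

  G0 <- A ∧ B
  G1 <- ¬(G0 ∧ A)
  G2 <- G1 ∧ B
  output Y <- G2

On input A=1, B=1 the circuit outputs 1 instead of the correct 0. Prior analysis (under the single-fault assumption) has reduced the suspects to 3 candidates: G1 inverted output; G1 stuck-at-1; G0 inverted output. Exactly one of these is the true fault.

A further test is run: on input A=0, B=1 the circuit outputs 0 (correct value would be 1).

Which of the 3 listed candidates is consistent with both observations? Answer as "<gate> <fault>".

G1 inverted output

Evaluate each candidate on input A=0, B=1:
  G1 inverted output: G0=0, G1=0 [inverted output], G2=0 → 0 — matches
  G1 stuck-at-1: G0=0, G1=1 [stuck-at-1], G2=1 → 1 — eliminated
  G0 inverted output: G0=1 [inverted output], G1=1, G2=1 → 1 — eliminated
Only G1 inverted output reproduces the observed 0.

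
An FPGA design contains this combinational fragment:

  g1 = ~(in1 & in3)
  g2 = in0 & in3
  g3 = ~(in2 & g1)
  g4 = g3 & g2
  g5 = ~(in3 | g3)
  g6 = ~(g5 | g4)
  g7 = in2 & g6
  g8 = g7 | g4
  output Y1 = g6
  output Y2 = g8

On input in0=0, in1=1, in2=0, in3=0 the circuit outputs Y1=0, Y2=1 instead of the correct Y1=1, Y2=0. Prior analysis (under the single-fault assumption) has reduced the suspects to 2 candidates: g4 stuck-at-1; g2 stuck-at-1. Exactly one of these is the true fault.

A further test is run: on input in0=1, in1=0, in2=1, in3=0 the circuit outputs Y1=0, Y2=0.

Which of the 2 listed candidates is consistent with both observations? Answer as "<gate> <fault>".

Evaluate each candidate on input in0=1, in1=0, in2=1, in3=0:
  g4 stuck-at-1: g1=1, g2=0, g3=0, g4=1 [stuck-at-1], g5=1, g6=0, g7=0, g8=1 → Y1=0, Y2=1 — eliminated
  g2 stuck-at-1: g1=1, g2=1 [stuck-at-1], g3=0, g4=0, g5=1, g6=0, g7=0, g8=0 → Y1=0, Y2=0 — matches
Only g2 stuck-at-1 reproduces the observed Y1=0, Y2=0.

g2 stuck-at-1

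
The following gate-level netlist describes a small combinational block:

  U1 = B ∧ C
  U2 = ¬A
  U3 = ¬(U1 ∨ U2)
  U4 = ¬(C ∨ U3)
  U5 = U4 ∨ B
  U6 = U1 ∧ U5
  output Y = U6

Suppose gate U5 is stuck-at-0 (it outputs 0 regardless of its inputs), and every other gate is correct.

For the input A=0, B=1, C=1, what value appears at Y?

Propagate with U5 forced: U1=1, U2=1, U3=0, U4=0, U5=0 [stuck-at-0], U6=0.
So Y = 0. (Without the fault it would be 1.)

0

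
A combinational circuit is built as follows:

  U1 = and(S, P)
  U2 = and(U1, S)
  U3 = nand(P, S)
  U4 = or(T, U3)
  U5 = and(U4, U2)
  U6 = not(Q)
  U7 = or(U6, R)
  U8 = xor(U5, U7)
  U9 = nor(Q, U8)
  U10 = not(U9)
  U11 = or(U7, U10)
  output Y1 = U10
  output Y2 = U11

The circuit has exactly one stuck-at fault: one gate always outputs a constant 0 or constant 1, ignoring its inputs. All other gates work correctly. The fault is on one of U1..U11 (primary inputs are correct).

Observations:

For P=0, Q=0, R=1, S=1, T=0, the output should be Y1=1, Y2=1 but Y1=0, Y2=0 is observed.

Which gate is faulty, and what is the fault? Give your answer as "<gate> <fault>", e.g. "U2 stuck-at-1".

Fault-free values for test 1 (P=0, Q=0, R=1, S=1, T=0): U1=0, U2=0, U3=1, U4=1, U5=0, U6=1, U7=1, U8=1, U9=0, U10=1, U11=1, giving Y1=1, Y2=1. Observed Y1=0, Y2=0.
Test 1: faults giving observed Y1=0, Y2=0 are {U7 stuck-at-0}.
Only U7 stuck-at-0 is consistent with every test.

U7 stuck-at-0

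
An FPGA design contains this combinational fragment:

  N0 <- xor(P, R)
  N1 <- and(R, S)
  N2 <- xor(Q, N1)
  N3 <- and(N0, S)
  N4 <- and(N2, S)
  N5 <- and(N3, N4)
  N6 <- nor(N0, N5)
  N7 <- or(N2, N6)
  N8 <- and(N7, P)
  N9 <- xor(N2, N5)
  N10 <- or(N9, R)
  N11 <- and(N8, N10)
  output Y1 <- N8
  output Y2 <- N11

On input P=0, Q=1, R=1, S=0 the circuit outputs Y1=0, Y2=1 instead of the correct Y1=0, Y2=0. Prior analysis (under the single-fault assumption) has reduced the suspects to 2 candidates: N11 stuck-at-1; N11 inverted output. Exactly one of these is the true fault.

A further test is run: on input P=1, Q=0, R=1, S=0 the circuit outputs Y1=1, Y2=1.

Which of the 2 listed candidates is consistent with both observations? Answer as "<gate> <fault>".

Evaluate each candidate on input P=1, Q=0, R=1, S=0:
  N11 stuck-at-1: N0=0, N1=0, N2=0, N3=0, N4=0, N5=0, N6=1, N7=1, N8=1, N9=0, N10=1, N11=1 [stuck-at-1] → Y1=1, Y2=1 — matches
  N11 inverted output: N0=0, N1=0, N2=0, N3=0, N4=0, N5=0, N6=1, N7=1, N8=1, N9=0, N10=1, N11=0 [inverted output] → Y1=1, Y2=0 — eliminated
Only N11 stuck-at-1 reproduces the observed Y1=1, Y2=1.

N11 stuck-at-1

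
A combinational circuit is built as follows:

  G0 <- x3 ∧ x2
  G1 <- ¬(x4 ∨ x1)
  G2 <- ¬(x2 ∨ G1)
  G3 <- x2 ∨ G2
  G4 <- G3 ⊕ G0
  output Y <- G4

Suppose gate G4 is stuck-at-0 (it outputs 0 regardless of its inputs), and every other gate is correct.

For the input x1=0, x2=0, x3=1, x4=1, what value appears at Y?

0

Propagate with G4 forced: G0=0, G1=0, G2=1, G3=1, G4=0 [stuck-at-0].
So Y = 0. (Without the fault it would be 1.)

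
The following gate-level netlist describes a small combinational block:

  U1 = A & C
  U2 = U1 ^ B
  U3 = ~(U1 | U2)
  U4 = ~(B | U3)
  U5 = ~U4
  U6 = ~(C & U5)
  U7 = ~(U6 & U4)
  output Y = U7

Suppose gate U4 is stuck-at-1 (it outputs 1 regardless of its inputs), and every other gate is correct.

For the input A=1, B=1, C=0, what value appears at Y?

Propagate with U4 forced: U1=0, U2=1, U3=0, U4=1 [stuck-at-1], U5=0, U6=1, U7=0.
So Y = 0. (Without the fault it would be 1.)

0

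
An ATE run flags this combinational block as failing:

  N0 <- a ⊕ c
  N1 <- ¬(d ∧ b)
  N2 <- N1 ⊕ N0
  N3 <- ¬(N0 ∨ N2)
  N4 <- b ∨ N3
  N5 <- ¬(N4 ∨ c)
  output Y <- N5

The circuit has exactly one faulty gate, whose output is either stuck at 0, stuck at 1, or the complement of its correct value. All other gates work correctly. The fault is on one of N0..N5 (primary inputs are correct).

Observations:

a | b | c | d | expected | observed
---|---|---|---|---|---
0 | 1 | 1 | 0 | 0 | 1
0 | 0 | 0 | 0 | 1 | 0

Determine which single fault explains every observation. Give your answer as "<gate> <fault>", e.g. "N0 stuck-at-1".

N5 inverted output

Fault-free values for test 1 (a=0, b=1, c=1, d=0): N0=1, N1=1, N2=0, N3=0, N4=1, N5=0, giving Y=0. Observed 1.
Test 1: faults giving observed 1 are {N5 stuck-at-1, N5 inverted output}.
Test 2 (a=0, b=0, c=0, d=0): fault-free N0=0, N1=1, N2=1, N3=0, N4=0, N5=1 → 1; observed 0. Eliminates N5 stuck-at-1.
Only N5 inverted output is consistent with every test.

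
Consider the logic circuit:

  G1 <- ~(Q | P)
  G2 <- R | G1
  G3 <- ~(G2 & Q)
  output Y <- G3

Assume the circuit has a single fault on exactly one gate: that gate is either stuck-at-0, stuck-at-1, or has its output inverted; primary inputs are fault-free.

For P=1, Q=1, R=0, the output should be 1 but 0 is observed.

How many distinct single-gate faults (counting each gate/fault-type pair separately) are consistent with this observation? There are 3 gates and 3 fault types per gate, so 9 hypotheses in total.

6

Fault-free: G1=0, G2=0, G3=1 → 1. Observed 0.
  G1 stuck-at-0: output 1 ✗
  G1 stuck-at-1: output 0 ✓
  G1 inverted output: output 0 ✓
  G2 stuck-at-0: output 1 ✗
  G2 stuck-at-1: output 0 ✓
  G2 inverted output: output 0 ✓
  G3 stuck-at-0: output 0 ✓
  G3 stuck-at-1: output 1 ✗
  G3 inverted output: output 0 ✓
Consistent faults: {G1 stuck-at-1, G1 inverted output, G2 stuck-at-1, G2 inverted output, G3 stuck-at-0, G3 inverted output} — 6 in all.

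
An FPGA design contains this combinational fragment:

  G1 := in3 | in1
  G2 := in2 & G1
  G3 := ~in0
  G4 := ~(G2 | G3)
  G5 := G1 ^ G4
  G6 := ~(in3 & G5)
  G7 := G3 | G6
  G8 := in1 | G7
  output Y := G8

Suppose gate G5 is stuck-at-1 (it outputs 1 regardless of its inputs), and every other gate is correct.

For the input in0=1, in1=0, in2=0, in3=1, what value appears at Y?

0

Propagate with G5 forced: G1=1, G2=0, G3=0, G4=1, G5=1 [stuck-at-1], G6=0, G7=0, G8=0.
So Y = 0. (Without the fault it would be 1.)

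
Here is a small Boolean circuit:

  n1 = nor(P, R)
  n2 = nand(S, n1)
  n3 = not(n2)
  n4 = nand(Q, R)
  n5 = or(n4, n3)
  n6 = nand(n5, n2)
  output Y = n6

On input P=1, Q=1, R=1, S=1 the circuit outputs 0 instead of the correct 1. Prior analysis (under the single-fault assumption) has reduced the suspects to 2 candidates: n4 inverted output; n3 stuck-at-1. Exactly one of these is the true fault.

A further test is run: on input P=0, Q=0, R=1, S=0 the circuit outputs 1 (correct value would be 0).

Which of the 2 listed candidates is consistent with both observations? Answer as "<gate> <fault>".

Evaluate each candidate on input P=0, Q=0, R=1, S=0:
  n4 inverted output: n1=0, n2=1, n3=0, n4=0 [inverted output], n5=0, n6=1 → 1 — matches
  n3 stuck-at-1: n1=0, n2=1, n3=1 [stuck-at-1], n4=1, n5=1, n6=0 → 0 — eliminated
Only n4 inverted output reproduces the observed 1.

n4 inverted output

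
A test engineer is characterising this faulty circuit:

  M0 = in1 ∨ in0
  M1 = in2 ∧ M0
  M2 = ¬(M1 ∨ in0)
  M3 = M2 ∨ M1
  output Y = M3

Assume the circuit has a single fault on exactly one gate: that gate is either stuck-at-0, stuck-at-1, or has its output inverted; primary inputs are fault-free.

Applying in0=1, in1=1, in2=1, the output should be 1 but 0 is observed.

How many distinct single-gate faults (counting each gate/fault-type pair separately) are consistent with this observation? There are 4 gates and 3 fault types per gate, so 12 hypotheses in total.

Fault-free: M0=1, M1=1, M2=0, M3=1 → 1. Observed 0.
  M0 stuck-at-0: output 0 ✓
  M0 stuck-at-1: output 1 ✗
  M0 inverted output: output 0 ✓
  M1 stuck-at-0: output 0 ✓
  M1 stuck-at-1: output 1 ✗
  M1 inverted output: output 0 ✓
  M2 stuck-at-0: output 1 ✗
  M2 stuck-at-1: output 1 ✗
  M2 inverted output: output 1 ✗
  M3 stuck-at-0: output 0 ✓
  M3 stuck-at-1: output 1 ✗
  M3 inverted output: output 0 ✓
Consistent faults: {M0 stuck-at-0, M0 inverted output, M1 stuck-at-0, M1 inverted output, M3 stuck-at-0, M3 inverted output} — 6 in all.

6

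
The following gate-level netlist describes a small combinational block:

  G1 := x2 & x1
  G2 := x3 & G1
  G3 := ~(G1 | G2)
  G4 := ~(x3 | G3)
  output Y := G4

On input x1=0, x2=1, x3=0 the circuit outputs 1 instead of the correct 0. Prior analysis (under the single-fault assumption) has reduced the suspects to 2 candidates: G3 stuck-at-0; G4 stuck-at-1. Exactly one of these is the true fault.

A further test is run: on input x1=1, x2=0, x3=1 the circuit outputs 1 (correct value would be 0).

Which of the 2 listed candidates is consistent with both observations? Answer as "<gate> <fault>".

G4 stuck-at-1

Evaluate each candidate on input x1=1, x2=0, x3=1:
  G3 stuck-at-0: G1=0, G2=0, G3=0 [stuck-at-0], G4=0 → 0 — eliminated
  G4 stuck-at-1: G1=0, G2=0, G3=1, G4=1 [stuck-at-1] → 1 — matches
Only G4 stuck-at-1 reproduces the observed 1.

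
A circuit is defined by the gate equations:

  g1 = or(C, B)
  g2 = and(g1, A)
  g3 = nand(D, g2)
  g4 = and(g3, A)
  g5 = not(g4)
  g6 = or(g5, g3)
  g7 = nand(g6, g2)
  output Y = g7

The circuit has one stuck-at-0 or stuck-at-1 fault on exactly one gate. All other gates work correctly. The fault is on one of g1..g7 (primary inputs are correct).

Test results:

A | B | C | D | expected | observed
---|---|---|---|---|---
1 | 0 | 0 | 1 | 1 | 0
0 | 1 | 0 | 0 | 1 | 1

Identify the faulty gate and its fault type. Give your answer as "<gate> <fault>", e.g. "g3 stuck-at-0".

Fault-free values for test 1 (A=1, B=0, C=0, D=1): g1=0, g2=0, g3=1, g4=1, g5=0, g6=1, g7=1, giving Y=1. Observed 0.
Test 1: faults giving observed 0 are {g1 stuck-at-1, g2 stuck-at-1, g7 stuck-at-0}.
Test 2 (A=0, B=1, C=0, D=0): fault-free g1=1, g2=0, g3=1, g4=0, g5=1, g6=1, g7=1 → 1; observed 1. Eliminates g2 stuck-at-1, g7 stuck-at-0.
Only g1 stuck-at-1 is consistent with every test.

g1 stuck-at-1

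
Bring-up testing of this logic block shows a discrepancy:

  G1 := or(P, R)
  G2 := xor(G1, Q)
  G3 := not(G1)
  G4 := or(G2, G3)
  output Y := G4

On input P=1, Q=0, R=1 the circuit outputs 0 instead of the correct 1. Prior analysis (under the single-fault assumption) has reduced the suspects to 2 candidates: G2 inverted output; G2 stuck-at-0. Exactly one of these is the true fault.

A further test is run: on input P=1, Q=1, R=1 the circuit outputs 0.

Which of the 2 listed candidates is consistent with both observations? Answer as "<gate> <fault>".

G2 stuck-at-0

Evaluate each candidate on input P=1, Q=1, R=1:
  G2 inverted output: G1=1, G2=1 [inverted output], G3=0, G4=1 → 1 — eliminated
  G2 stuck-at-0: G1=1, G2=0 [stuck-at-0], G3=0, G4=0 → 0 — matches
Only G2 stuck-at-0 reproduces the observed 0.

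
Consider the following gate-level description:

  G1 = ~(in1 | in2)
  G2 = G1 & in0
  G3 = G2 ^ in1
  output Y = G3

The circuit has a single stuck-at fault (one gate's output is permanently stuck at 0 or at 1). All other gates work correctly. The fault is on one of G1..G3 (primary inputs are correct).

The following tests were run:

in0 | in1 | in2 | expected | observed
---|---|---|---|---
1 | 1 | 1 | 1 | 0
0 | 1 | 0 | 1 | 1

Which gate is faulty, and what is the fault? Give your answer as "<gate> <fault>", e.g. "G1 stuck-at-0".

G1 stuck-at-1

Fault-free values for test 1 (in0=1, in1=1, in2=1): G1=0, G2=0, G3=1, giving Y=1. Observed 0.
Test 1: faults giving observed 0 are {G1 stuck-at-1, G2 stuck-at-1, G3 stuck-at-0}.
Test 2 (in0=0, in1=1, in2=0): fault-free G1=0, G2=0, G3=1 → 1; observed 1. Eliminates G2 stuck-at-1, G3 stuck-at-0.
Only G1 stuck-at-1 is consistent with every test.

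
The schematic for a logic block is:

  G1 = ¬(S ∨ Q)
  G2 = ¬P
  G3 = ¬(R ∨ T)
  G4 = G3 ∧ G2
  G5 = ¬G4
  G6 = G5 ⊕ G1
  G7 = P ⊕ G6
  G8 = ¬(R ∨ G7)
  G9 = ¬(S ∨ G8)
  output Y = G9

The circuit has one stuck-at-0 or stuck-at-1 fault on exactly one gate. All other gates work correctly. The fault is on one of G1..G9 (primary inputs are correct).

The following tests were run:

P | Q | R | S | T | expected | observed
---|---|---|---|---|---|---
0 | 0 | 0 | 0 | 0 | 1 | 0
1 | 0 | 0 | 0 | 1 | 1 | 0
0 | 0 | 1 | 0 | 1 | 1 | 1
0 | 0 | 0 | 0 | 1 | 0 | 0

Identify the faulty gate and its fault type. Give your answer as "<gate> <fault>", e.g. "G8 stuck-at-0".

G7 stuck-at-0

Fault-free values for test 1 (P=0, Q=0, R=0, S=0, T=0): G1=1, G2=1, G3=1, G4=1, G5=0, G6=1, G7=1, G8=0, G9=1, giving Y=1. Observed 0.
Test 1: faults giving observed 0 are {G1 stuck-at-0, G2 stuck-at-0, G3 stuck-at-0, G4 stuck-at-0, G5 stuck-at-1, G6 stuck-at-0, G7 stuck-at-0, G8 stuck-at-1, G9 stuck-at-0}.
Test 2 (P=1, Q=0, R=0, S=0, T=1): fault-free G1=1, G2=0, G3=0, G4=0, G5=1, G6=0, G7=1, G8=0, G9=1 → 1; observed 0. Eliminates G2 stuck-at-0, G3 stuck-at-0, G4 stuck-at-0, G5 stuck-at-1, G6 stuck-at-0.
Test 3 (P=0, Q=0, R=1, S=0, T=1): fault-free G1=1, G2=1, G3=0, G4=0, G5=1, G6=0, G7=0, G8=0, G9=1 → 1; observed 1. Eliminates G8 stuck-at-1, G9 stuck-at-0.
Test 4 (P=0, Q=0, R=0, S=0, T=1): fault-free G1=1, G2=1, G3=0, G4=0, G5=1, G6=0, G7=0, G8=1, G9=0 → 0; observed 0. Eliminates G1 stuck-at-0.
Only G7 stuck-at-0 is consistent with every test.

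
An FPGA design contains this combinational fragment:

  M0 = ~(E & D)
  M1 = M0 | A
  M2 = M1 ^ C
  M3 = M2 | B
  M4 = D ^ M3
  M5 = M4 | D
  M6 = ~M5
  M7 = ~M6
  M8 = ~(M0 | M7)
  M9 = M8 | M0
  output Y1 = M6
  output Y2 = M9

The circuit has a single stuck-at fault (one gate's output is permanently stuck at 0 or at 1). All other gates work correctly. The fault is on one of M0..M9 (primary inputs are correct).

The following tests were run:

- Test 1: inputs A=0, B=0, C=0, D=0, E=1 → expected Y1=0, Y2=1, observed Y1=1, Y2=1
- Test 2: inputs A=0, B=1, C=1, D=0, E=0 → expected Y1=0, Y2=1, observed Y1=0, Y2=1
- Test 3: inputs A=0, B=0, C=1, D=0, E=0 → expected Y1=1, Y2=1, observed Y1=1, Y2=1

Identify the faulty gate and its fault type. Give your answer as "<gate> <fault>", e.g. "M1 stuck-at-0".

M2 stuck-at-0

Fault-free values for test 1 (A=0, B=0, C=0, D=0, E=1): M0=1, M1=1, M2=1, M3=1, M4=1, M5=1, M6=0, M7=1, M8=0, M9=1, giving Y1=0, Y2=1. Observed Y1=1, Y2=1.
Test 1: faults giving observed Y1=1, Y2=1 are {M0 stuck-at-0, M1 stuck-at-0, M2 stuck-at-0, M3 stuck-at-0, M4 stuck-at-0, M5 stuck-at-0, M6 stuck-at-1}.
Test 2 (A=0, B=1, C=1, D=0, E=0): fault-free M0=1, M1=1, M2=0, M3=1, M4=1, M5=1, M6=0, M7=1, M8=0, M9=1 → Y1=0, Y2=1; observed Y1=0, Y2=1. Eliminates M0 stuck-at-0, M3 stuck-at-0, M4 stuck-at-0, M5 stuck-at-0, M6 stuck-at-1.
Test 3 (A=0, B=0, C=1, D=0, E=0): fault-free M0=1, M1=1, M2=0, M3=0, M4=0, M5=0, M6=1, M7=0, M8=0, M9=1 → Y1=1, Y2=1; observed Y1=1, Y2=1. Eliminates M1 stuck-at-0.
Only M2 stuck-at-0 is consistent with every test.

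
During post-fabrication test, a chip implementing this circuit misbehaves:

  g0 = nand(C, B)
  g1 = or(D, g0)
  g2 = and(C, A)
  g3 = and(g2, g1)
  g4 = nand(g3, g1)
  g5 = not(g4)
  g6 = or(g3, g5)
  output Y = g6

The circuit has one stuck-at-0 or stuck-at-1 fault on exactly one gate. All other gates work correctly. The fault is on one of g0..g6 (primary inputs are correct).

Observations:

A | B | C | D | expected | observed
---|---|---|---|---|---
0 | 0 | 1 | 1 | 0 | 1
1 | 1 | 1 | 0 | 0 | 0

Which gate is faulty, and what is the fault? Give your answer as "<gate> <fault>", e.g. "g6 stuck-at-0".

g2 stuck-at-1

Fault-free values for test 1 (A=0, B=0, C=1, D=1): g0=1, g1=1, g2=0, g3=0, g4=1, g5=0, g6=0, giving Y=0. Observed 1.
Test 1: faults giving observed 1 are {g2 stuck-at-1, g3 stuck-at-1, g4 stuck-at-0, g5 stuck-at-1, g6 stuck-at-1}.
Test 2 (A=1, B=1, C=1, D=0): fault-free g0=0, g1=0, g2=1, g3=0, g4=1, g5=0, g6=0 → 0; observed 0. Eliminates g3 stuck-at-1, g4 stuck-at-0, g5 stuck-at-1, g6 stuck-at-1.
Only g2 stuck-at-1 is consistent with every test.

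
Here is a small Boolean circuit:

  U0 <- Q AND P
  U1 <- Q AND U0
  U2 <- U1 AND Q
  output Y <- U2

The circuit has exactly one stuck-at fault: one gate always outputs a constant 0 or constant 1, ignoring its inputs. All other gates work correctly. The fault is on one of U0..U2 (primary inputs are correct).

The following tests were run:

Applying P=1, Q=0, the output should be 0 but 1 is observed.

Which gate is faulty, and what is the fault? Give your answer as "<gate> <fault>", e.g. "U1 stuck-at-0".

Fault-free values for test 1 (P=1, Q=0): U0=0, U1=0, U2=0, giving Y=0. Observed 1.
Test 1: faults giving observed 1 are {U2 stuck-at-1}.
Only U2 stuck-at-1 is consistent with every test.

U2 stuck-at-1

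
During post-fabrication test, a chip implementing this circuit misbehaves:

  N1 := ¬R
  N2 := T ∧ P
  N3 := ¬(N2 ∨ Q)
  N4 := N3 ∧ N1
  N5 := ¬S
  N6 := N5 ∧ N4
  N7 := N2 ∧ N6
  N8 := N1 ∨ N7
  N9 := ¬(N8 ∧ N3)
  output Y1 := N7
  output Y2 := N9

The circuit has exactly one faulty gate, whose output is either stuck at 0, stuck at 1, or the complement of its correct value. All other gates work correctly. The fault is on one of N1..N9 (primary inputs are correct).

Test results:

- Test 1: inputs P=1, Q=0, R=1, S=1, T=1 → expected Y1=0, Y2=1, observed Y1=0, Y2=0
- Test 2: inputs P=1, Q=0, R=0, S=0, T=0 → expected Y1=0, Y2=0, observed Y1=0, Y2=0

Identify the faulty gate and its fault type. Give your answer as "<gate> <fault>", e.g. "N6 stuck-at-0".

N9 stuck-at-0

Fault-free values for test 1 (P=1, Q=0, R=1, S=1, T=1): N1=0, N2=1, N3=0, N4=0, N5=0, N6=0, N7=0, N8=0, N9=1, giving Y1=0, Y2=1. Observed Y1=0, Y2=0.
Test 1: faults giving observed Y1=0, Y2=0 are {N9 stuck-at-0, N9 inverted output}.
Test 2 (P=1, Q=0, R=0, S=0, T=0): fault-free N1=1, N2=0, N3=1, N4=1, N5=1, N6=1, N7=0, N8=1, N9=0 → Y1=0, Y2=0; observed Y1=0, Y2=0. Eliminates N9 inverted output.
Only N9 stuck-at-0 is consistent with every test.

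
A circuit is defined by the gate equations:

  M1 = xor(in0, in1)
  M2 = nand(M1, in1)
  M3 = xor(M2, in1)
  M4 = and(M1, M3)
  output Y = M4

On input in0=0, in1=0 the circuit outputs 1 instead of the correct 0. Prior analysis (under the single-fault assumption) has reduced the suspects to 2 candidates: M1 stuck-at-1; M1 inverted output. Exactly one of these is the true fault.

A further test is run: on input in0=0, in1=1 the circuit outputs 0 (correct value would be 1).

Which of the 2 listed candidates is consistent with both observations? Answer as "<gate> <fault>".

Evaluate each candidate on input in0=0, in1=1:
  M1 stuck-at-1: M1=1 [stuck-at-1], M2=0, M3=1, M4=1 → 1 — eliminated
  M1 inverted output: M1=0 [inverted output], M2=1, M3=0, M4=0 → 0 — matches
Only M1 inverted output reproduces the observed 0.

M1 inverted output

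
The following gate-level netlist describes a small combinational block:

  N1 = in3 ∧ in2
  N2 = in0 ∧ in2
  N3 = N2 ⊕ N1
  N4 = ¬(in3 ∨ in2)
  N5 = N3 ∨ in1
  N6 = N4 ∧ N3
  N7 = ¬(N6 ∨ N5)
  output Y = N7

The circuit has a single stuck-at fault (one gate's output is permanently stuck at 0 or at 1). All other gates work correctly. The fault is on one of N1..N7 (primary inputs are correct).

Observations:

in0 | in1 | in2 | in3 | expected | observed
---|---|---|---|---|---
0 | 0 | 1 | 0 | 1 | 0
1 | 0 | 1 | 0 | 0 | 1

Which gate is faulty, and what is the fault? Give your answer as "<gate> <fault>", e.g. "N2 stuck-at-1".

N1 stuck-at-1

Fault-free values for test 1 (in0=0, in1=0, in2=1, in3=0): N1=0, N2=0, N3=0, N4=0, N5=0, N6=0, N7=1, giving Y=1. Observed 0.
Test 1: faults giving observed 0 are {N1 stuck-at-1, N2 stuck-at-1, N3 stuck-at-1, N5 stuck-at-1, N6 stuck-at-1, N7 stuck-at-0}.
Test 2 (in0=1, in1=0, in2=1, in3=0): fault-free N1=0, N2=1, N3=1, N4=0, N5=1, N6=0, N7=0 → 0; observed 1. Eliminates N2 stuck-at-1, N3 stuck-at-1, N5 stuck-at-1, N6 stuck-at-1, N7 stuck-at-0.
Only N1 stuck-at-1 is consistent with every test.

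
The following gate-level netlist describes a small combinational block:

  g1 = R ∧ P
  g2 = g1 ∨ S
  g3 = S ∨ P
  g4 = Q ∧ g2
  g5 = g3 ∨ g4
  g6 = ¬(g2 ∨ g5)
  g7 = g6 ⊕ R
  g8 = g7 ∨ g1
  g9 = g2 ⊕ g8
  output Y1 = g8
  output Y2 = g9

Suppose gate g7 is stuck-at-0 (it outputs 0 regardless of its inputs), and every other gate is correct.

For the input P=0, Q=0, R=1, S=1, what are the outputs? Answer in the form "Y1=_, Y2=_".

Propagate with g7 forced: g1=0, g2=1, g3=1, g4=0, g5=1, g6=0, g7=0 [stuck-at-0], g8=0, g9=1.
So the outputs are Y1=0, Y2=1. (Without the fault they would be Y1=1, Y2=0.)

Y1=0, Y2=1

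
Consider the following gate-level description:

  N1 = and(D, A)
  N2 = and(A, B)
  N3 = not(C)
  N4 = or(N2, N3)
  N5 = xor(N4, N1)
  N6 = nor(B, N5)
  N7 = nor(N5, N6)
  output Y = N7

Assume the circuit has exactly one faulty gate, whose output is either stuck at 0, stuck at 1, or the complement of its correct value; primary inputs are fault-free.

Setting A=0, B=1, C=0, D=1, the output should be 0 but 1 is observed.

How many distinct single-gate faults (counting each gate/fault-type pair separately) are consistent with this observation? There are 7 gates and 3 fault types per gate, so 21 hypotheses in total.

10

Fault-free: N1=0, N2=0, N3=1, N4=1, N5=1, N6=0, N7=0 → 0. Observed 1.
  N1: stuck-at-1, inverted output ✓; others ✗
  N2: none of the 3 fault types match ✗
  N3: stuck-at-0, inverted output ✓; others ✗
  N4: stuck-at-0, inverted output ✓; others ✗
  N5: stuck-at-0, inverted output ✓; others ✗
  N6: none of the 3 fault types match ✗
  N7: stuck-at-1, inverted output ✓; others ✗
Consistent faults: {N1 stuck-at-1, N1 inverted output, N3 stuck-at-0, N3 inverted output, N4 stuck-at-0, N4 inverted output, N5 stuck-at-0, N5 inverted output, N7 stuck-at-1, N7 inverted output} — 10 in all.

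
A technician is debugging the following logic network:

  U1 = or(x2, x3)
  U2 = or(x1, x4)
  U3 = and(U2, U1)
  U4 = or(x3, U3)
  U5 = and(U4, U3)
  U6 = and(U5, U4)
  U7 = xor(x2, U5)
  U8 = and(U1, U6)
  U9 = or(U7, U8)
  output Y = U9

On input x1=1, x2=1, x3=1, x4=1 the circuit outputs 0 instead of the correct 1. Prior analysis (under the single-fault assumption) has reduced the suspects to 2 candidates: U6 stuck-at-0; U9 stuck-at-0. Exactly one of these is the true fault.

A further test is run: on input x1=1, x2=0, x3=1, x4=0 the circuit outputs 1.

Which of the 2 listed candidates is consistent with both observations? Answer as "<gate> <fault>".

U6 stuck-at-0

Evaluate each candidate on input x1=1, x2=0, x3=1, x4=0:
  U6 stuck-at-0: U1=1, U2=1, U3=1, U4=1, U5=1, U6=0 [stuck-at-0], U7=1, U8=0, U9=1 → 1 — matches
  U9 stuck-at-0: U1=1, U2=1, U3=1, U4=1, U5=1, U6=1, U7=1, U8=1, U9=0 [stuck-at-0] → 0 — eliminated
Only U6 stuck-at-0 reproduces the observed 1.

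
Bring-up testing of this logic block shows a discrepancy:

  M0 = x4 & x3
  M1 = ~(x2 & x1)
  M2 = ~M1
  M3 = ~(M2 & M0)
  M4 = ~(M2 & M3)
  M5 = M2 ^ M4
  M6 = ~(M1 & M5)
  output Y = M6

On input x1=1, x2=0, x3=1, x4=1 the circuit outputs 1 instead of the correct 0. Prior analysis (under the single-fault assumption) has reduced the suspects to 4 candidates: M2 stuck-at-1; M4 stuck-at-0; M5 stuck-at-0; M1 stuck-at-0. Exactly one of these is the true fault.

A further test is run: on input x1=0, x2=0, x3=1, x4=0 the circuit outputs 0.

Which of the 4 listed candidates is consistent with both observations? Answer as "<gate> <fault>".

Evaluate each candidate on input x1=0, x2=0, x3=1, x4=0:
  M2 stuck-at-1: M0=0, M1=1, M2=1 [stuck-at-1], M3=1, M4=0, M5=1, M6=0 → 0 — matches
  M4 stuck-at-0: M0=0, M1=1, M2=0, M3=1, M4=0 [stuck-at-0], M5=0, M6=1 → 1 — eliminated
  M5 stuck-at-0: M0=0, M1=1, M2=0, M3=1, M4=1, M5=0 [stuck-at-0], M6=1 → 1 — eliminated
  M1 stuck-at-0: M0=0, M1=0 [stuck-at-0], M2=1, M3=1, M4=0, M5=1, M6=1 → 1 — eliminated
Only M2 stuck-at-1 reproduces the observed 0.

M2 stuck-at-1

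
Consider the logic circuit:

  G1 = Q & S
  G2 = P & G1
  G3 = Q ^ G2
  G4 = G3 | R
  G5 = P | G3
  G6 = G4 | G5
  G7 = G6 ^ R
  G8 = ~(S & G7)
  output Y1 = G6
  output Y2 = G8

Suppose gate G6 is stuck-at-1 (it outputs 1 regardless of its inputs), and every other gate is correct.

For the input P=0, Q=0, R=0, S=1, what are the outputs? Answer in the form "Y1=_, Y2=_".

Propagate with G6 forced: G1=0, G2=0, G3=0, G4=0, G5=0, G6=1 [stuck-at-1], G7=1, G8=0.
So the outputs are Y1=1, Y2=0. (Without the fault they would be Y1=0, Y2=1.)

Y1=1, Y2=0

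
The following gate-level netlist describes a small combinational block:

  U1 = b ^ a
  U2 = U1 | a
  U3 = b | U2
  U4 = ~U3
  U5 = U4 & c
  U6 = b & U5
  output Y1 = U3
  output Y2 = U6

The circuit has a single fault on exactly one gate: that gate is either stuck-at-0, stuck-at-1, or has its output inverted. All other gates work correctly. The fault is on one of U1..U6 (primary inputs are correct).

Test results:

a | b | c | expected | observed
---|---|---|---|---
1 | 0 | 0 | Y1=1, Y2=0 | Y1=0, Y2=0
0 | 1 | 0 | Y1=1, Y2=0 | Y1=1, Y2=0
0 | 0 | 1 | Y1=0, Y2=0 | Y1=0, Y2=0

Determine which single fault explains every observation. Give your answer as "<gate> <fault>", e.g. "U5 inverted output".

Fault-free values for test 1 (a=1, b=0, c=0): U1=1, U2=1, U3=1, U4=0, U5=0, U6=0, giving Y1=1, Y2=0. Observed Y1=0, Y2=0.
Test 1: faults giving observed Y1=0, Y2=0 are {U2 stuck-at-0, U2 inverted output, U3 stuck-at-0, U3 inverted output}.
Test 2 (a=0, b=1, c=0): fault-free U1=1, U2=1, U3=1, U4=0, U5=0, U6=0 → Y1=1, Y2=0; observed Y1=1, Y2=0. Eliminates U3 stuck-at-0, U3 inverted output.
Test 3 (a=0, b=0, c=1): fault-free U1=0, U2=0, U3=0, U4=1, U5=1, U6=0 → Y1=0, Y2=0; observed Y1=0, Y2=0. Eliminates U2 inverted output.
Only U2 stuck-at-0 is consistent with every test.

U2 stuck-at-0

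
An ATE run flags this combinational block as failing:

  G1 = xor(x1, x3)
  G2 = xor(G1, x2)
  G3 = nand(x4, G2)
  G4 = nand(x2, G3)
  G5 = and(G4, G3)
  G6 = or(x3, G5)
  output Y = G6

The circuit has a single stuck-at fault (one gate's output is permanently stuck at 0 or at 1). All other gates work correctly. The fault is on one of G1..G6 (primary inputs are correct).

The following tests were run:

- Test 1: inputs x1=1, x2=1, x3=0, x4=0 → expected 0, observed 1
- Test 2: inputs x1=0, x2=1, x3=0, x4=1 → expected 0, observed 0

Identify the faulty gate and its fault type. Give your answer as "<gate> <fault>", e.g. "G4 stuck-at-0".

G4 stuck-at-1

Fault-free values for test 1 (x1=1, x2=1, x3=0, x4=0): G1=1, G2=0, G3=1, G4=0, G5=0, G6=0, giving Y=0. Observed 1.
Test 1: faults giving observed 1 are {G4 stuck-at-1, G5 stuck-at-1, G6 stuck-at-1}.
Test 2 (x1=0, x2=1, x3=0, x4=1): fault-free G1=0, G2=1, G3=0, G4=1, G5=0, G6=0 → 0; observed 0. Eliminates G5 stuck-at-1, G6 stuck-at-1.
Only G4 stuck-at-1 is consistent with every test.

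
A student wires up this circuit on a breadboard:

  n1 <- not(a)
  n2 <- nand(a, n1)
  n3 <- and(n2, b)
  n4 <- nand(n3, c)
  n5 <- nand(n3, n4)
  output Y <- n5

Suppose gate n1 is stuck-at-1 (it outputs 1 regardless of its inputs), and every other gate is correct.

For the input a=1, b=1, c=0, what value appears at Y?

Propagate with n1 forced: n1=1 [stuck-at-1], n2=0, n3=0, n4=1, n5=1.
So Y = 1. (Without the fault it would be 0.)

1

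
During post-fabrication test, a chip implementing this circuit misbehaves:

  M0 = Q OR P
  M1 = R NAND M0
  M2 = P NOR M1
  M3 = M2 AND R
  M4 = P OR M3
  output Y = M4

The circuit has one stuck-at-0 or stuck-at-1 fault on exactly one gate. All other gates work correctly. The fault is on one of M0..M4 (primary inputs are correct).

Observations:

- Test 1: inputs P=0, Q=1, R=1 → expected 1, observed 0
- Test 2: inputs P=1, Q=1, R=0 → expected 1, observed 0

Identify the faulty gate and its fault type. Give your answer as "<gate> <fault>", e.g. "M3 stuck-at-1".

Fault-free values for test 1 (P=0, Q=1, R=1): M0=1, M1=0, M2=1, M3=1, M4=1, giving Y=1. Observed 0.
Test 1: faults giving observed 0 are {M0 stuck-at-0, M1 stuck-at-1, M2 stuck-at-0, M3 stuck-at-0, M4 stuck-at-0}.
Test 2 (P=1, Q=1, R=0): fault-free M0=1, M1=1, M2=0, M3=0, M4=1 → 1; observed 0. Eliminates M0 stuck-at-0, M1 stuck-at-1, M2 stuck-at-0, M3 stuck-at-0.
Only M4 stuck-at-0 is consistent with every test.

M4 stuck-at-0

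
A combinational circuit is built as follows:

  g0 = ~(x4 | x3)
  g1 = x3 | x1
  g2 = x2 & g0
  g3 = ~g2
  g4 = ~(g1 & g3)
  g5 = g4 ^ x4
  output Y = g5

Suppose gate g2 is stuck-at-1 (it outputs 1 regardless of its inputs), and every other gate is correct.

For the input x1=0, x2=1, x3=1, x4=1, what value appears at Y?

0

Propagate with g2 forced: g0=0, g1=1, g2=1 [stuck-at-1], g3=0, g4=1, g5=0.
So Y = 0. (Without the fault it would be 1.)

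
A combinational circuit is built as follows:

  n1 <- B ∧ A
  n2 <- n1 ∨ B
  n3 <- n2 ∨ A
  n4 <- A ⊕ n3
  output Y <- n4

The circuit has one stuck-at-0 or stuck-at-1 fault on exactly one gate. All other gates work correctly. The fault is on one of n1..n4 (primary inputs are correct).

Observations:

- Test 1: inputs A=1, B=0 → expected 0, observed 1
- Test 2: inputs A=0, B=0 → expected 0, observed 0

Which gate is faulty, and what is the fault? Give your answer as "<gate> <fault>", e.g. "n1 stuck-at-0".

n3 stuck-at-0

Fault-free values for test 1 (A=1, B=0): n1=0, n2=0, n3=1, n4=0, giving Y=0. Observed 1.
Test 1: faults giving observed 1 are {n3 stuck-at-0, n4 stuck-at-1}.
Test 2 (A=0, B=0): fault-free n1=0, n2=0, n3=0, n4=0 → 0; observed 0. Eliminates n4 stuck-at-1.
Only n3 stuck-at-0 is consistent with every test.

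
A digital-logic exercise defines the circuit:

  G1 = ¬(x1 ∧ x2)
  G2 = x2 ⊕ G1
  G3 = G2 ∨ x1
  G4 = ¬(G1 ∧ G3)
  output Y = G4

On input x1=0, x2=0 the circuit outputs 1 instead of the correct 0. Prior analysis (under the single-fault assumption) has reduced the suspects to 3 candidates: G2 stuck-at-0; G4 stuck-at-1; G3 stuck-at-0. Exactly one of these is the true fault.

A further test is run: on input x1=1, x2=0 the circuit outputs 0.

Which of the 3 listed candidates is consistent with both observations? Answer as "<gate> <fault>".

G2 stuck-at-0

Evaluate each candidate on input x1=1, x2=0:
  G2 stuck-at-0: G1=1, G2=0 [stuck-at-0], G3=1, G4=0 → 0 — matches
  G4 stuck-at-1: G1=1, G2=1, G3=1, G4=1 [stuck-at-1] → 1 — eliminated
  G3 stuck-at-0: G1=1, G2=1, G3=0 [stuck-at-0], G4=1 → 1 — eliminated
Only G2 stuck-at-0 reproduces the observed 0.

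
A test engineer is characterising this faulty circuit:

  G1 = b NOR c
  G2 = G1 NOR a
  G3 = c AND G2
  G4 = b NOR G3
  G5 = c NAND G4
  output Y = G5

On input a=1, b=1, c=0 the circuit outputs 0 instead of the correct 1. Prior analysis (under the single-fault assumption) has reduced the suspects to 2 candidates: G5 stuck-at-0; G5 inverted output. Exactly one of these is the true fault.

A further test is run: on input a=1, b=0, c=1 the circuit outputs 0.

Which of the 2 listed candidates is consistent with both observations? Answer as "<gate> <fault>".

G5 stuck-at-0

Evaluate each candidate on input a=1, b=0, c=1:
  G5 stuck-at-0: G1=0, G2=0, G3=0, G4=1, G5=0 [stuck-at-0] → 0 — matches
  G5 inverted output: G1=0, G2=0, G3=0, G4=1, G5=1 [inverted output] → 1 — eliminated
Only G5 stuck-at-0 reproduces the observed 0.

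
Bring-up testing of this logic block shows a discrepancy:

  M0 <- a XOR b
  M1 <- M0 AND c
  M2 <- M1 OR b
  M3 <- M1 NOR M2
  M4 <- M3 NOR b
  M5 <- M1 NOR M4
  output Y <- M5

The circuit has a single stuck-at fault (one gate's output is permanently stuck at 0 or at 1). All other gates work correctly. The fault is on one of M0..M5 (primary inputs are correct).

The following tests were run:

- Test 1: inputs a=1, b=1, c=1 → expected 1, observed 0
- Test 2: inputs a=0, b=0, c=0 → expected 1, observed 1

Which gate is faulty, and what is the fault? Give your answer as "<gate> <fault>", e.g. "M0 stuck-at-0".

M0 stuck-at-1

Fault-free values for test 1 (a=1, b=1, c=1): M0=0, M1=0, M2=1, M3=0, M4=0, M5=1, giving Y=1. Observed 0.
Test 1: faults giving observed 0 are {M0 stuck-at-1, M1 stuck-at-1, M4 stuck-at-1, M5 stuck-at-0}.
Test 2 (a=0, b=0, c=0): fault-free M0=0, M1=0, M2=0, M3=1, M4=0, M5=1 → 1; observed 1. Eliminates M1 stuck-at-1, M4 stuck-at-1, M5 stuck-at-0.
Only M0 stuck-at-1 is consistent with every test.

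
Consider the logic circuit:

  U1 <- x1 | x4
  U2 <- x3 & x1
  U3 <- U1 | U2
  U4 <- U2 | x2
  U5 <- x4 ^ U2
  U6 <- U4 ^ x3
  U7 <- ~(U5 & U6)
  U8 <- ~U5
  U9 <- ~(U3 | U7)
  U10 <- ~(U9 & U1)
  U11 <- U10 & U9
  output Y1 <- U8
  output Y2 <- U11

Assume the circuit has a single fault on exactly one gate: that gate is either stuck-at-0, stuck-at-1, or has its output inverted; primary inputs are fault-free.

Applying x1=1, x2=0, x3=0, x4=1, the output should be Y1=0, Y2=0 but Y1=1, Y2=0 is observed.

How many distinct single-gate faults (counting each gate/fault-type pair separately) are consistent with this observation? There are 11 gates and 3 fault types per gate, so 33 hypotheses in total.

Fault-free: U1=1, U2=0, U3=1, U4=0, U5=1, U6=0, U7=1, U8=0, U9=0, U10=1, U11=0 → Y1=0, Y2=0. Observed Y1=1, Y2=0.
  U1: none of the 3 fault types match ✗
  U2: stuck-at-1, inverted output ✓; others ✗
  U3: none of the 3 fault types match ✗
  U4: none of the 3 fault types match ✗
  U5: stuck-at-0, inverted output ✓; others ✗
  U6: none of the 3 fault types match ✗
  U7: none of the 3 fault types match ✗
  U8: stuck-at-1, inverted output ✓; others ✗
  U9: none of the 3 fault types match ✗
  U10: none of the 3 fault types match ✗
  U11: none of the 3 fault types match ✗
Consistent faults: {U2 stuck-at-1, U2 inverted output, U5 stuck-at-0, U5 inverted output, U8 stuck-at-1, U8 inverted output} — 6 in all.

6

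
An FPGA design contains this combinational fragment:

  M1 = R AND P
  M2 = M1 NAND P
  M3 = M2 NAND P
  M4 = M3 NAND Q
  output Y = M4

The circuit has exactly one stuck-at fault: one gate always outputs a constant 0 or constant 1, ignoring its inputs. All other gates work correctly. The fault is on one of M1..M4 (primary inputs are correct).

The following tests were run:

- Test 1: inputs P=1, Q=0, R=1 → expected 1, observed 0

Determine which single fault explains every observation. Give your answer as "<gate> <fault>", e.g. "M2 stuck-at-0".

Fault-free values for test 1 (P=1, Q=0, R=1): M1=1, M2=0, M3=1, M4=1, giving Y=1. Observed 0.
Test 1: faults giving observed 0 are {M4 stuck-at-0}.
Only M4 stuck-at-0 is consistent with every test.

M4 stuck-at-0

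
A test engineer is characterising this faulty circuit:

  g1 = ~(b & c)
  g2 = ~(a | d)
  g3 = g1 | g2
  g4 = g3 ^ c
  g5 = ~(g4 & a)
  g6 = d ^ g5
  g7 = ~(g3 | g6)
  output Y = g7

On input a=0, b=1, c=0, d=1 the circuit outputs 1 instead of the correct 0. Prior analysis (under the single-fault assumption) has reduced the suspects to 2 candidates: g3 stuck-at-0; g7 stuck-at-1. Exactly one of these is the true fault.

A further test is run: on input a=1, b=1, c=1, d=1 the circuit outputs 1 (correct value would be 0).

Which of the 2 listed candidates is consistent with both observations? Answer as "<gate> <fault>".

g7 stuck-at-1

Evaluate each candidate on input a=1, b=1, c=1, d=1:
  g3 stuck-at-0: g1=0, g2=0, g3=0 [stuck-at-0], g4=1, g5=0, g6=1, g7=0 → 0 — eliminated
  g7 stuck-at-1: g1=0, g2=0, g3=0, g4=1, g5=0, g6=1, g7=1 [stuck-at-1] → 1 — matches
Only g7 stuck-at-1 reproduces the observed 1.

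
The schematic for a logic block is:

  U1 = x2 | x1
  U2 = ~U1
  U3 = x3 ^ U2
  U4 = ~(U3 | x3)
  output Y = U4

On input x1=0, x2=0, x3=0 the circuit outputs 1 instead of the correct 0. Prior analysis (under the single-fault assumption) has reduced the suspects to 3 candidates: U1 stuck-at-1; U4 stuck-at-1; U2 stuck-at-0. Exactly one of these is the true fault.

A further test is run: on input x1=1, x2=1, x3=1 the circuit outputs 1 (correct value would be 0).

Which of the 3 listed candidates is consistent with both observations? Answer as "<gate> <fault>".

Evaluate each candidate on input x1=1, x2=1, x3=1:
  U1 stuck-at-1: U1=1 [stuck-at-1], U2=0, U3=1, U4=0 → 0 — eliminated
  U4 stuck-at-1: U1=1, U2=0, U3=1, U4=1 [stuck-at-1] → 1 — matches
  U2 stuck-at-0: U1=1, U2=0 [stuck-at-0], U3=1, U4=0 → 0 — eliminated
Only U4 stuck-at-1 reproduces the observed 1.

U4 stuck-at-1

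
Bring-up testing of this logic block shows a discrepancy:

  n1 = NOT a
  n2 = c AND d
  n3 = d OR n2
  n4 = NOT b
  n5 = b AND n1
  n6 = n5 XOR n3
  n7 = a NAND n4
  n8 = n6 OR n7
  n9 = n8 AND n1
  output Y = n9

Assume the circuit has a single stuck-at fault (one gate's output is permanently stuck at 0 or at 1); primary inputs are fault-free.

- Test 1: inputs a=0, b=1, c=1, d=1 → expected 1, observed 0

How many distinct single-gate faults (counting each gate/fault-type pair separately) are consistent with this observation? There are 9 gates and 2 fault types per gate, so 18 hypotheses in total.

Fault-free: n1=1, n2=1, n3=1, n4=0, n5=1, n6=0, n7=1, n8=1, n9=1 → 1. Observed 0.
  n1: stuck-at-0 ✓; others ✗
  n2: none of the 2 fault types match ✗
  n3: none of the 2 fault types match ✗
  n4: none of the 2 fault types match ✗
  n5: none of the 2 fault types match ✗
  n6: none of the 2 fault types match ✗
  n7: stuck-at-0 ✓; others ✗
  n8: stuck-at-0 ✓; others ✗
  n9: stuck-at-0 ✓; others ✗
Consistent faults: {n1 stuck-at-0, n7 stuck-at-0, n8 stuck-at-0, n9 stuck-at-0} — 4 in all.

4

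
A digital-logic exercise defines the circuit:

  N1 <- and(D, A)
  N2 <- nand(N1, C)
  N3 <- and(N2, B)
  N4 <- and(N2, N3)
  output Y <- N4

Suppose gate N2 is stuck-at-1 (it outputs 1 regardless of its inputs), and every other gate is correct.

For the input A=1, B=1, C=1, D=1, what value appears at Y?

1

Propagate with N2 forced: N1=1, N2=1 [stuck-at-1], N3=1, N4=1.
So Y = 1. (Without the fault it would be 0.)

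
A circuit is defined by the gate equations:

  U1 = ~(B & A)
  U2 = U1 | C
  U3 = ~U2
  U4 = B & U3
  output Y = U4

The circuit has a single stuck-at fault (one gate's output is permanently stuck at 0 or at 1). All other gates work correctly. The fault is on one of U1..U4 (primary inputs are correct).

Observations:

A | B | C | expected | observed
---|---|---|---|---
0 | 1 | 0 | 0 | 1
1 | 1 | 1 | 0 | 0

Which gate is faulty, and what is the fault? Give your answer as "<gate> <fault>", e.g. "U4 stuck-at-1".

U1 stuck-at-0

Fault-free values for test 1 (A=0, B=1, C=0): U1=1, U2=1, U3=0, U4=0, giving Y=0. Observed 1.
Test 1: faults giving observed 1 are {U1 stuck-at-0, U2 stuck-at-0, U3 stuck-at-1, U4 stuck-at-1}.
Test 2 (A=1, B=1, C=1): fault-free U1=0, U2=1, U3=0, U4=0 → 0; observed 0. Eliminates U2 stuck-at-0, U3 stuck-at-1, U4 stuck-at-1.
Only U1 stuck-at-0 is consistent with every test.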